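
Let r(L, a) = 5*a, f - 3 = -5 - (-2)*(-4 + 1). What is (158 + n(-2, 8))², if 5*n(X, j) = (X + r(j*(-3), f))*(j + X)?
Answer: 289444/25 ≈ 11578.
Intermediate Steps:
f = -8 (f = 3 + (-5 - (-2)*(-4 + 1)) = 3 + (-5 - (-2)*(-3)) = 3 + (-5 - 1*6) = 3 + (-5 - 6) = 3 - 11 = -8)
n(X, j) = (-40 + X)*(X + j)/5 (n(X, j) = ((X + 5*(-8))*(j + X))/5 = ((X - 40)*(X + j))/5 = ((-40 + X)*(X + j))/5 = (-40 + X)*(X + j)/5)
(158 + n(-2, 8))² = (158 + (-8*(-2) - 8*8 + (⅕)*(-2)² + (⅕)*(-2)*8))² = (158 + (16 - 64 + (⅕)*4 - 16/5))² = (158 + (16 - 64 + ⅘ - 16/5))² = (158 - 252/5)² = (538/5)² = 289444/25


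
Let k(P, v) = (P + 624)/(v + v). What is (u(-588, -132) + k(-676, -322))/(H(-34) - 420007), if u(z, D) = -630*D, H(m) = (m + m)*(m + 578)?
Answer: -13388773/73576839 ≈ -0.18197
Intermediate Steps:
H(m) = 2*m*(578 + m) (H(m) = (2*m)*(578 + m) = 2*m*(578 + m))
k(P, v) = (624 + P)/(2*v) (k(P, v) = (624 + P)/((2*v)) = (624 + P)*(1/(2*v)) = (624 + P)/(2*v))
(u(-588, -132) + k(-676, -322))/(H(-34) - 420007) = (-630*(-132) + (1/2)*(624 - 676)/(-322))/(2*(-34)*(578 - 34) - 420007) = (83160 + (1/2)*(-1/322)*(-52))/(2*(-34)*544 - 420007) = (83160 + 13/161)/(-36992 - 420007) = (13388773/161)/(-456999) = (13388773/161)*(-1/456999) = -13388773/73576839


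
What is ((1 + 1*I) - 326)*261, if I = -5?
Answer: -86130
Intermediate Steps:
((1 + 1*I) - 326)*261 = ((1 + 1*(-5)) - 326)*261 = ((1 - 5) - 326)*261 = (-4 - 326)*261 = -330*261 = -86130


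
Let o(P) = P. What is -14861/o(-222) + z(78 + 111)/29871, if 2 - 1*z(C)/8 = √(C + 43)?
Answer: 147972161/2210454 - 16*√58/29871 ≈ 66.938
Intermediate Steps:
z(C) = 16 - 8*√(43 + C) (z(C) = 16 - 8*√(C + 43) = 16 - 8*√(43 + C))
-14861/o(-222) + z(78 + 111)/29871 = -14861/(-222) + (16 - 8*√(43 + (78 + 111)))/29871 = -14861*(-1/222) + (16 - 8*√(43 + 189))*(1/29871) = 14861/222 + (16 - 16*√58)*(1/29871) = 14861/222 + (16/29871 - 16*√58/29871) = 147972161/2210454 - 16*√58/29871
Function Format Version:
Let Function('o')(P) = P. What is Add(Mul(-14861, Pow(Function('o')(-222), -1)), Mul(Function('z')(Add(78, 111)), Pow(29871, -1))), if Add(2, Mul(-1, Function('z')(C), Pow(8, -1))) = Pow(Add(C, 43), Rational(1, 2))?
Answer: Add(Rational(147972161, 2210454), Mul(Rational(-16, 29871), Pow(58, Rational(1, 2)))) ≈ 66.938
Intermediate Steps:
Function('z')(C) = Add(16, Mul(-8, Pow(Add(43, C), Rational(1, 2)))) (Function('z')(C) = Add(16, Mul(-8, Pow(Add(C, 43), Rational(1, 2)))) = Add(16, Mul(-8, Pow(Add(43, C), Rational(1, 2)))))
Add(Mul(-14861, Pow(Function('o')(-222), -1)), Mul(Function('z')(Add(78, 111)), Pow(29871, -1))) = Add(Mul(-14861, Pow(-222, -1)), Mul(Add(16, Mul(-8, Pow(Add(43, Add(78, 111)), Rational(1, 2)))), Pow(29871, -1))) = Add(Mul(-14861, Rational(-1, 222)), Mul(Add(16, Mul(-8, Pow(Add(43, 189), Rational(1, 2)))), Rational(1, 29871))) = Add(Rational(14861, 222), Mul(Add(16, Mul(-8, Pow(232, Rational(1, 2)))), Rational(1, 29871))) = Add(Rational(14861, 222), Mul(Add(16, Mul(-8, Mul(2, Pow(58, Rational(1, 2))))), Rational(1, 29871))) = Add(Rational(14861, 222), Mul(Add(16, Mul(-16, Pow(58, Rational(1, 2)))), Rational(1, 29871))) = Add(Rational(14861, 222), Add(Rational(16, 29871), Mul(Rational(-16, 29871), Pow(58, Rational(1, 2))))) = Add(Rational(147972161, 2210454), Mul(Rational(-16, 29871), Pow(58, Rational(1, 2))))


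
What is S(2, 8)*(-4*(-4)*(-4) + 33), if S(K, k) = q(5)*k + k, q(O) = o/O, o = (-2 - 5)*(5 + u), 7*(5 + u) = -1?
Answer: -1488/5 ≈ -297.60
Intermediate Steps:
u = -36/7 (u = -5 + (⅐)*(-1) = -5 - ⅐ = -36/7 ≈ -5.1429)
o = 1 (o = (-2 - 5)*(5 - 36/7) = -7*(-⅐) = 1)
q(O) = 1/O
S(K, k) = 6*k/5 (S(K, k) = k/5 + k = 6*k/5)
S(2, 8)*(-4*(-4)*(-4) + 33) = ((6/5)*8)*(-4*(-4)*(-4) + 33) = 48*(16*(-4) + 33)/5 = 48*(-64 + 33)/5 = (48/5)*(-31) = -1488/5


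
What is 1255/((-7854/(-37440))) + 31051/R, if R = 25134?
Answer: 196870026559/32900406 ≈ 5983.8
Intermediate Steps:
1255/((-7854/(-37440))) + 31051/R = 1255/((-7854/(-37440))) + 31051/25134 = 1255/((-7854*(-1/37440))) + 31051*(1/25134) = 1255/(1309/6240) + 31051/25134 = 1255*(6240/1309) + 31051/25134 = 7831200/1309 + 31051/25134 = 196870026559/32900406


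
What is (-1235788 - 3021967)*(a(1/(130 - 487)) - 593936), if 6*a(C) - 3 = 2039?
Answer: 7582154753185/3 ≈ 2.5274e+12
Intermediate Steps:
a(C) = 1021/3 (a(C) = ½ + (⅙)*2039 = ½ + 2039/6 = 1021/3)
(-1235788 - 3021967)*(a(1/(130 - 487)) - 593936) = (-1235788 - 3021967)*(1021/3 - 593936) = -4257755*(-1780787/3) = 7582154753185/3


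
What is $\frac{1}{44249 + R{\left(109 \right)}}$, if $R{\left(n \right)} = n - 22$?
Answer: $\frac{1}{44336} \approx 2.2555 \cdot 10^{-5}$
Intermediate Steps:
$R{\left(n \right)} = -22 + n$
$\frac{1}{44249 + R{\left(109 \right)}} = \frac{1}{44249 + \left(-22 + 109\right)} = \frac{1}{44249 + 87} = \frac{1}{44336}$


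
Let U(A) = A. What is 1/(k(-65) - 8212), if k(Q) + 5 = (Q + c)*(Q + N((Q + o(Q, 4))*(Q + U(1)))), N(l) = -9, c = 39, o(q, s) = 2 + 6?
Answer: -1/6293 ≈ -0.00015891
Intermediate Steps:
o(q, s) = 8
k(Q) = -5 + (-9 + Q)*(39 + Q) (k(Q) = -5 + (Q + 39)*(Q - 9) = -5 + (39 + Q)*(-9 + Q) = -5 + (-9 + Q)*(39 + Q))
1/(k(-65) - 8212) = 1/((-356 + (-65)² + 30*(-65)) - 8212) = 1/((-356 + 4225 - 1950) - 8212) = 1/(1919 - 8212) = 1/(-6293) = -1/6293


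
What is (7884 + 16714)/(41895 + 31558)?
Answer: 24598/73453 ≈ 0.33488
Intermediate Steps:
(7884 + 16714)/(41895 + 31558) = 24598/73453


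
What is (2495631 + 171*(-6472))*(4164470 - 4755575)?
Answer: -820996965495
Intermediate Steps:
(2495631 + 171*(-6472))*(4164470 - 4755575) = (2495631 - 1106712)*(-591105) = 1388919*(-591105) = -820996965495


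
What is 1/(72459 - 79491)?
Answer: -1/7032 ≈ -0.00014221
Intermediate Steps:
1/(72459 - 79491) = 1/(-7032) = -1/7032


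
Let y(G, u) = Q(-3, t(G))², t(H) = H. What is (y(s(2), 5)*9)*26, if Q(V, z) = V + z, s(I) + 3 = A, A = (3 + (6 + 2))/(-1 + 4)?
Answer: 1274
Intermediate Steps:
A = 11/3 (A = (3 + 8)/3 = 11*(⅓) = 11/3 ≈ 3.6667)
s(I) = ⅔ (s(I) = -3 + 11/3 = ⅔)
y(G, u) = (-3 + G)²
(y(s(2), 5)*9)*26 = ((-3 + ⅔)²*9)*26 = ((-7/3)²*9)*26 = ((49/9)*9)*26 = 49*26 = 1274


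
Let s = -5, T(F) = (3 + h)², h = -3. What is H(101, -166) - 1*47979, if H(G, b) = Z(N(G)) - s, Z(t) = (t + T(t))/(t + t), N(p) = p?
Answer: -95947/2 ≈ -47974.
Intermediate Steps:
T(F) = 0 (T(F) = (3 - 3)² = 0² = 0)
Z(t) = ½ (Z(t) = (t + 0)/(t + t) = t/((2*t)) = t*(1/(2*t)) = ½)
H(G, b) = 11/2 (H(G, b) = ½ - 1*(-5) = ½ + 5 = 11/2)
H(101, -166) - 1*47979 = 11/2 - 1*47979 = 11/2 - 47979 = -95947/2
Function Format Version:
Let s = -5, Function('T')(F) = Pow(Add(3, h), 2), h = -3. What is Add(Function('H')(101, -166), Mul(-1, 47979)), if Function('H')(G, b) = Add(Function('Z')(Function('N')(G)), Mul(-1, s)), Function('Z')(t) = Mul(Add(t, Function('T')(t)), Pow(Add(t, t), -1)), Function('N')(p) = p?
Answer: Rational(-95947, 2) ≈ -47974.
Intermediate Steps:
Function('T')(F) = 0 (Function('T')(F) = Pow(Add(3, -3), 2) = Pow(0, 2) = 0)
Function('Z')(t) = Rational(1, 2) (Function('Z')(t) = Mul(Add(t, 0), Pow(Add(t, t), -1)) = Mul(t, Pow(Mul(2, t), -1)) = Mul(t, Mul(Rational(1, 2), Pow(t, -1))) = Rational(1, 2))
Function('H')(G, b) = Rational(11, 2) (Function('H')(G, b) = Add(Rational(1, 2), Mul(-1, -5)) = Add(Rational(1, 2), 5) = Rational(11, 2))
Add(Function('H')(101, -166), Mul(-1, 47979)) = Add(Rational(11, 2), Mul(-1, 47979)) = Add(Rational(11, 2), -47979) = Rational(-95947, 2)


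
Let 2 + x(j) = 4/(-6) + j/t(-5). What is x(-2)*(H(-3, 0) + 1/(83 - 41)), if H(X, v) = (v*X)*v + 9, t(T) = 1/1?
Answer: -379/9 ≈ -42.111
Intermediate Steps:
t(T) = 1
H(X, v) = 9 + X*v² (H(X, v) = (X*v)*v + 9 = X*v² + 9 = 9 + X*v²)
x(j) = -8/3 + j (x(j) = -2 + (4/(-6) + j/1) = -2 + (4*(-⅙) + j*1) = -2 + (-⅔ + j) = -8/3 + j)
x(-2)*(H(-3, 0) + 1/(83 - 41)) = (-8/3 - 2)*((9 - 3*0²) + 1/(83 - 41)) = -14*((9 - 3*0) + 1/42)/3 = -14*((9 + 0) + 1/42)/3 = -14*(9 + 1/42)/3 = -14/3*379/42 = -379/9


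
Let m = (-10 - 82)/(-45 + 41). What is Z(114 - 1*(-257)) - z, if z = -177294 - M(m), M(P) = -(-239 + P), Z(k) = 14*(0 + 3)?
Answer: 177552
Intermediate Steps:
Z(k) = 42 (Z(k) = 14*3 = 42)
m = 23 (m = -92/(-4) = -92*(-1/4) = 23)
M(P) = 239 - P
z = -177510 (z = -177294 - (239 - 1*23) = -177294 - (239 - 23) = -177294 - 1*216 = -177294 - 216 = -177510)
Z(114 - 1*(-257)) - z = 42 - 1*(-177510) = 42 + 177510 = 177552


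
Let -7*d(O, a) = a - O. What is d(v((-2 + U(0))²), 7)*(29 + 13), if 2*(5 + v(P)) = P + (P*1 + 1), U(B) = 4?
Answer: -45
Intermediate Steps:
v(P) = -9/2 + P (v(P) = -5 + (P + (P*1 + 1))/2 = -5 + (P + (P + 1))/2 = -5 + (P + (1 + P))/2 = -5 + (1 + 2*P)/2 = -5 + (½ + P) = -9/2 + P)
d(O, a) = -a/7 + O/7 (d(O, a) = -(a - O)/7 = -a/7 + O/7)
d(v((-2 + U(0))²), 7)*(29 + 13) = (-⅐*7 + (-9/2 + (-2 + 4)²)/7)*(29 + 13) = (-1 + (-9/2 + 2²)/7)*42 = (-1 + (-9/2 + 4)/7)*42 = (-1 + (⅐)*(-½))*42 = (-1 - 1/14)*42 = -15/14*42 = -45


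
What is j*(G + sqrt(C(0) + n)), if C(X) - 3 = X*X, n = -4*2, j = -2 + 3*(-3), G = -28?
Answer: 308 - 11*I*sqrt(5) ≈ 308.0 - 24.597*I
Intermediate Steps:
j = -11 (j = -2 - 9 = -11)
n = -8
C(X) = 3 + X**2 (C(X) = 3 + X*X = 3 + X**2)
j*(G + sqrt(C(0) + n)) = -11*(-28 + sqrt((3 + 0**2) - 8)) = -11*(-28 + sqrt((3 + 0) - 8)) = -11*(-28 + sqrt(3 - 8)) = -11*(-28 + sqrt(-5)) = -11*(-28 + I*sqrt(5)) = 308 - 11*I*sqrt(5)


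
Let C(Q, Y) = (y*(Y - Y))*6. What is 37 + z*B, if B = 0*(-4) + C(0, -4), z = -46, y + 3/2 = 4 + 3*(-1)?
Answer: 37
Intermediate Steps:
y = -½ (y = -3/2 + (4 + 3*(-1)) = -3/2 + (4 - 3) = -3/2 + 1 = -½ ≈ -0.50000)
C(Q, Y) = 0 (C(Q, Y) = -(Y - Y)/2*6 = -½*0*6 = 0*6 = 0)
B = 0 (B = 0*(-4) + 0 = 0 + 0 = 0)
37 + z*B = 37 - 46*0 = 37 + 0 = 37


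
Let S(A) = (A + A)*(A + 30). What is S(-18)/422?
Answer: -216/211 ≈ -1.0237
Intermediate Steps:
S(A) = 2*A*(30 + A) (S(A) = (2*A)*(30 + A) = 2*A*(30 + A))
S(-18)/422 = (2*(-18)*(30 - 18))/422 = (2*(-18)*12)*(1/422) = -432*1/422 = -216/211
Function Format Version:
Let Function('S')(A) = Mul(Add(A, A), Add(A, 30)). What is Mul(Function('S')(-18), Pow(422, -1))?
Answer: Rational(-216, 211) ≈ -1.0237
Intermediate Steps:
Function('S')(A) = Mul(2, A, Add(30, A)) (Function('S')(A) = Mul(Mul(2, A), Add(30, A)) = Mul(2, A, Add(30, A)))
Mul(Function('S')(-18), Pow(422, -1)) = Mul(Mul(2, -18, Add(30, -18)), Pow(422, -1)) = Mul(Mul(2, -18, 12), Rational(1, 422)) = Mul(-432, Rational(1, 422)) = Rational(-216, 211)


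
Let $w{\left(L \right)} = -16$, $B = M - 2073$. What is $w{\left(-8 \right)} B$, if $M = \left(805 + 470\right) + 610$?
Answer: $3008$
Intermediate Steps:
$M = 1885$ ($M = 1275 + 610 = 1885$)
$B = -188$ ($B = 1885 - 2073 = -188$)
$w{\left(-8 \right)} B = \left(-16\right) \left(-188\right) = 3008$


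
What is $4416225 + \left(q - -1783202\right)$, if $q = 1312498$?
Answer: $7511925$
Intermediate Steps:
$4416225 + \left(q - -1783202\right) = 4416225 + \left(1312498 - -1783202\right) = 4416225 + \left(1312498 + 1783202\right) = 4416225 + 3095700 = 7511925$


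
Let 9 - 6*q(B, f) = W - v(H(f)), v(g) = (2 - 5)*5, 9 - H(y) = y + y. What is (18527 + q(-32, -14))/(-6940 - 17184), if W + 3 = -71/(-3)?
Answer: -166703/217116 ≈ -0.76781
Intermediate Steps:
H(y) = 9 - 2*y (H(y) = 9 - (y + y) = 9 - 2*y)
v(g) = -15 (v(g) = -3*5 = -15)
W = 62/3 (W = -3 - 71/(-3) = -3 - 71*(-1/3) = -3 + 71/3 = 62/3 ≈ 20.667)
q(B, f) = -40/9 (q(B, f) = 3/2 - (62/3 - 1*(-15))/6 = 3/2 - (62/3 + 15)/6 = 3/2 - 1/6*107/3 = 3/2 - 107/18 = -40/9)
(18527 + q(-32, -14))/(-6940 - 17184) = (18527 - 40/9)/(-6940 - 17184) = (166703/9)/(-24124) = (166703/9)*(-1/24124) = -166703/217116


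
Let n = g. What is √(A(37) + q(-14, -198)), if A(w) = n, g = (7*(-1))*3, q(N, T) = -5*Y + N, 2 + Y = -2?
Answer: I*√15 ≈ 3.873*I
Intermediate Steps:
Y = -4 (Y = -2 - 2 = -4)
q(N, T) = 20 + N (q(N, T) = -5*(-4) + N = 20 + N)
g = -21 (g = -7*3 = -21)
n = -21
A(w) = -21
√(A(37) + q(-14, -198)) = √(-21 + (20 - 14)) = √(-21 + 6) = √(-15) = I*√15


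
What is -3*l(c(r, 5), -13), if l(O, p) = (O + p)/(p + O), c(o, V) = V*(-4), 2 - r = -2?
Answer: -3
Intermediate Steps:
r = 4 (r = 2 - 1*(-2) = 2 + 2 = 4)
c(o, V) = -4*V
l(O, p) = 1 (l(O, p) = (O + p)/(O + p) = 1)
-3*l(c(r, 5), -13) = -3*1 = -3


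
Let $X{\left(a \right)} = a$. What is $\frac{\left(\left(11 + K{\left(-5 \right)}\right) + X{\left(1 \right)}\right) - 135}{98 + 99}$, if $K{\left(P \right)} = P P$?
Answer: $- \frac{98}{197} \approx -0.49746$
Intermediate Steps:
$K{\left(P \right)} = P^{2}$
$\frac{\left(\left(11 + K{\left(-5 \right)}\right) + X{\left(1 \right)}\right) - 135}{98 + 99} = \frac{\left(\left(11 + \left(-5\right)^{2}\right) + 1\right) - 135}{98 + 99} = \frac{\left(\left(11 + 25\right) + 1\right) - 135}{197} = \left(\left(36 + 1\right) - 135\right) \frac{1}{197} = \left(37 - 135\right) \frac{1}{197} = \left(-98\right) \frac{1}{197} = - \frac{98}{197}$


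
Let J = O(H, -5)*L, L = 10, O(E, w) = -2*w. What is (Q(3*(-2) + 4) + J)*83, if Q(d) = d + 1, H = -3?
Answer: 8217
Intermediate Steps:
Q(d) = 1 + d
J = 100 (J = -2*(-5)*10 = 10*10 = 100)
(Q(3*(-2) + 4) + J)*83 = ((1 + (3*(-2) + 4)) + 100)*83 = ((1 + (-6 + 4)) + 100)*83 = ((1 - 2) + 100)*83 = (-1 + 100)*83 = 99*83 = 8217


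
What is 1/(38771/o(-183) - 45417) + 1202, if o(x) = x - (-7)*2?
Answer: 9272521119/7714244 ≈ 1202.0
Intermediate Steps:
o(x) = 14 + x (o(x) = x - 1*(-14) = x + 14 = 14 + x)
1/(38771/o(-183) - 45417) + 1202 = 1/(38771/(14 - 183) - 45417) + 1202 = 1/(38771/(-169) - 45417) + 1202 = 1/(38771*(-1/169) - 45417) + 1202 = 1/(-38771/169 - 45417) + 1202 = 1/(-7714244/169) + 1202 = -169/7714244 + 1202 = 9272521119/7714244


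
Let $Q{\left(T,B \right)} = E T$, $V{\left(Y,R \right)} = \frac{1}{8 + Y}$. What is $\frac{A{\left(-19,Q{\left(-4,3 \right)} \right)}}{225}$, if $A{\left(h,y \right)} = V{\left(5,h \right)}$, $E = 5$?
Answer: $\frac{1}{2925} \approx 0.00034188$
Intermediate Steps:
$Q{\left(T,B \right)} = 5 T$
$A{\left(h,y \right)} = \frac{1}{13}$ ($A{\left(h,y \right)} = \frac{1}{8 + 5} = \frac{1}{13}$)
$\frac{A{\left(-19,Q{\left(-4,3 \right)} \right)}}{225} = \frac{1}{13 \cdot 225} = \frac{1}{13} \cdot \frac{1}{225} = \frac{1}{2925}$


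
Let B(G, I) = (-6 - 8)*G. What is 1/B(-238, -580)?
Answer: 1/3332 ≈ 0.00030012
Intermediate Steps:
B(G, I) = -14*G
1/B(-238, -580) = 1/(-14*(-238)) = 1/3332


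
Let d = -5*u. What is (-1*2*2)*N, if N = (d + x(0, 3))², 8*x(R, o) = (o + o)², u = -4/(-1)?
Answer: -961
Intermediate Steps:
u = 4 (u = -4*(-1) = 4)
x(R, o) = o²/2 (x(R, o) = (o + o)²/8 = (2*o)²/8 = (4*o²)/8 = o²/2)
d = -20 (d = -5*4 = -20)
N = 961/4 (N = (-20 + (½)*3²)² = (-20 + (½)*9)² = (-20 + 9/2)² = (-31/2)² = 961/4 ≈ 240.25)
(-1*2*2)*N = (-1*2*2)*(961/4) = -2*2*(961/4) = -4*961/4 = -961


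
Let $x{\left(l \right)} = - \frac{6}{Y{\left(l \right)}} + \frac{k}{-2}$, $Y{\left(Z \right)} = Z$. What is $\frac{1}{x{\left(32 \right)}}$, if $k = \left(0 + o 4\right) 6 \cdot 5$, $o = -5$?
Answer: $\frac{16}{4797} \approx 0.0033354$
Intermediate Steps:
$k = -600$ ($k = \left(0 - 20\right) 6 \cdot 5 = \left(-20\right) 6 \cdot 5 = \left(-120\right) 5 = -600$)
$x{\left(l \right)} = 300 - \frac{6}{l}$ ($x{\left(l \right)} = - \frac{6}{l} - \frac{600}{-2} = - \frac{6}{l} - -300 = - \frac{6}{l} + 300 = 300 - \frac{6}{l}$)
$\frac{1}{x{\left(32 \right)}} = \frac{1}{300 - \frac{6}{32}} = \frac{1}{300 - \frac{3}{16}} = \frac{1}{\frac{4797}{16}} = \frac{16}{4797}$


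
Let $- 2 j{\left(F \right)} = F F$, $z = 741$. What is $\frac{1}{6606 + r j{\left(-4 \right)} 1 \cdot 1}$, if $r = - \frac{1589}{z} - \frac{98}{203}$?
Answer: $\frac{21489}{142407974} \approx 0.0001509$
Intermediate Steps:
$j{\left(F \right)} = - \frac{F^{2}}{2}$ ($j{\left(F \right)} = - \frac{F F}{2} = - \frac{F^{2}}{2}$)
$r = - \frac{56455}{21489}$ ($r = - \frac{1589}{741} - \frac{98}{203} = \left(-1589\right) \frac{1}{741} - \frac{14}{29} = - \frac{1589}{741} - \frac{14}{29} = - \frac{56455}{21489} \approx -2.6272$)
$\frac{1}{6606 + r j{\left(-4 \right)} 1 \cdot 1} = \frac{1}{6606 - \frac{56455 - \frac{\left(-4\right)^{2}}{2} \cdot 1 \cdot 1}{21489}} = \frac{1}{6606 - \frac{56455 \left(- \frac{1}{2}\right) 16 \cdot 1 \cdot 1}{21489}} = \frac{1}{6606 - \frac{56455 \left(-8\right) 1 \cdot 1}{21489}} = \frac{1}{6606 - \frac{56455 \left(\left(-8\right) 1\right)}{21489}} = \frac{1}{6606 - - \frac{451640}{21489}} = \frac{1}{6606 + \frac{451640}{21489}} = \frac{1}{\frac{142407974}{21489}} = \frac{21489}{142407974}$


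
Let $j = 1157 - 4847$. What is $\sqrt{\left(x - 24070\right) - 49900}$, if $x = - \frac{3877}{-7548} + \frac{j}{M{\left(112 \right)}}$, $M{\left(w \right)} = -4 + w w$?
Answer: $\frac{i \sqrt{46020432357454467}}{788766} \approx 271.97 i$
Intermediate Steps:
$M{\left(w \right)} = -4 + w^{2}$
$j = -3690$ ($j = 1157 - 4847 = -3690$)
$x = \frac{346091}{1577532}$ ($x = - \frac{3877}{-7548} - \frac{3690}{-4 + 112^{2}} = \left(-3877\right) \left(- \frac{1}{7548}\right) - \frac{3690}{-4 + 12544} = \frac{3877}{7548} - \frac{3690}{12540} = \frac{3877}{7548} - \frac{123}{418} = \frac{346091}{1577532} \approx 0.21939$)
$\sqrt{\left(x - 24070\right) - 49900} = \sqrt{\left(\frac{346091}{1577532} - 24070\right) - 49900} = \sqrt{- \frac{37970849149}{1577532} - 49900} = \sqrt{- \frac{116689695949}{1577532}} = \frac{i \sqrt{46020432357454467}}{788766}$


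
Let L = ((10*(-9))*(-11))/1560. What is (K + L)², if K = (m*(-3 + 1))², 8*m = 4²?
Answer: 748225/2704 ≈ 276.71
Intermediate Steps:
m = 2 (m = (⅛)*4² = (⅛)*16 = 2)
L = 33/52 (L = -90*(-11)*(1/1560) = 990*(1/1560) = 33/52 ≈ 0.63461)
K = 16 (K = (2*(-3 + 1))² = (2*(-2))² = (-4)² = 16)
(K + L)² = (16 + 33/52)² = (865/52)² = 748225/2704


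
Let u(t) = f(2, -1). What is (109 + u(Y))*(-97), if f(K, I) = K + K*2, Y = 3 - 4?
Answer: -11155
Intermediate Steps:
Y = -1
f(K, I) = 3*K (f(K, I) = K + 2*K = 3*K)
u(t) = 6 (u(t) = 3*2 = 6)
(109 + u(Y))*(-97) = (109 + 6)*(-97) = 115*(-97) = -11155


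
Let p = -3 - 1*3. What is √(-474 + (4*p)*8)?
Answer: 3*I*√74 ≈ 25.807*I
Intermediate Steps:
p = -6 (p = -3 - 3 = -6)
√(-474 + (4*p)*8) = √(-474 + (4*(-6))*8) = √(-474 - 24*8) = √(-474 - 192) = √(-666) = 3*I*√74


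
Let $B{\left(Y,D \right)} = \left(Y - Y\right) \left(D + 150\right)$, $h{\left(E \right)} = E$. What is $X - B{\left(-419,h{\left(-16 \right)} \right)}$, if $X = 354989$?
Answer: $354989$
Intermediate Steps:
$B{\left(Y,D \right)} = 0$ ($B{\left(Y,D \right)} = 0 \left(150 + D\right) = 0$)
$X - B{\left(-419,h{\left(-16 \right)} \right)} = 354989 - 0 = 354989 + 0 = 354989$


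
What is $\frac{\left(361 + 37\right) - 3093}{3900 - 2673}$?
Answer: $- \frac{2695}{1227} \approx -2.1964$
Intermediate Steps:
$\frac{\left(361 + 37\right) - 3093}{3900 - 2673} = \frac{398 - 3093}{1227} = \left(-2695\right) \frac{1}{1227} = - \frac{2695}{1227}$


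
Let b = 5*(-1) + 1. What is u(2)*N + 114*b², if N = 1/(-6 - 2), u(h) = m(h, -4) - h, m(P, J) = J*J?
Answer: 7289/4 ≈ 1822.3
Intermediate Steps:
m(P, J) = J²
u(h) = 16 - h (u(h) = (-4)² - h = 16 - h)
N = -⅛ (N = 1/(-8) = -⅛ ≈ -0.12500)
b = -4 (b = -5 + 1 = -4)
u(2)*N + 114*b² = (16 - 1*2)*(-⅛) + 114*(-4)² = (16 - 2)*(-⅛) + 114*16 = 14*(-⅛) + 1824 = -7/4 + 1824 = 7289/4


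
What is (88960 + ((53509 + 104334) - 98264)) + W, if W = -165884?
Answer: -17345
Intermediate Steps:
(88960 + ((53509 + 104334) - 98264)) + W = (88960 + ((53509 + 104334) - 98264)) - 165884 = (88960 + (157843 - 98264)) - 165884 = (88960 + 59579) - 165884 = 148539 - 165884 = -17345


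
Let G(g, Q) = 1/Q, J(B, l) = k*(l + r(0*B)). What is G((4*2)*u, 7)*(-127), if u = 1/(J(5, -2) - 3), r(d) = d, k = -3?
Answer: -127/7 ≈ -18.143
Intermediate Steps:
J(B, l) = -3*l (J(B, l) = -3*(l + 0*B) = -3*(l + 0) = -3*l)
u = ⅓ (u = 1/(-3*(-2) - 3) = 1/(6 - 3) = 1/3 = ⅓ ≈ 0.33333)
G((4*2)*u, 7)*(-127) = -127/7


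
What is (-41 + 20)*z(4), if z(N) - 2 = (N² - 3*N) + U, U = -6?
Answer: 0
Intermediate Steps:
z(N) = -4 + N² - 3*N (z(N) = 2 + ((N² - 3*N) - 6) = 2 + (-6 + N² - 3*N) = -4 + N² - 3*N)
(-41 + 20)*z(4) = (-41 + 20)*(-4 + 4² - 3*4) = -21*(-4 + 16 - 12) = -21*0 = 0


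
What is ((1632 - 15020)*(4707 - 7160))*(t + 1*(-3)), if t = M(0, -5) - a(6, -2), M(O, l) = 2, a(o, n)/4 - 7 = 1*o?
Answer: -1740560492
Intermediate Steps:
a(o, n) = 28 + 4*o (a(o, n) = 28 + 4*(1*o) = 28 + 4*o)
t = -50 (t = 2 - (28 + 4*6) = 2 - (28 + 24) = 2 - 1*52 = 2 - 52 = -50)
((1632 - 15020)*(4707 - 7160))*(t + 1*(-3)) = ((1632 - 15020)*(4707 - 7160))*(-50 + 1*(-3)) = (-13388*(-2453))*(-50 - 3) = 32840764*(-53) = -1740560492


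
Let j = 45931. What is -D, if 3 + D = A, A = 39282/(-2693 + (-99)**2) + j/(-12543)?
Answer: 50615177/44577822 ≈ 1.1354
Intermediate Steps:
A = 83118289/44577822 (A = 39282/(-2693 + (-99)**2) + 45931/(-12543) = 39282/(-2693 + 9801) + 45931*(-1/12543) = 39282/7108 - 45931/12543 = 39282*(1/7108) - 45931/12543 = 19641/3554 - 45931/12543 = 83118289/44577822 ≈ 1.8646)
D = -50615177/44577822 (D = -3 + 83118289/44577822 = -50615177/44577822 ≈ -1.1354)
-D = -1*(-50615177/44577822) = 50615177/44577822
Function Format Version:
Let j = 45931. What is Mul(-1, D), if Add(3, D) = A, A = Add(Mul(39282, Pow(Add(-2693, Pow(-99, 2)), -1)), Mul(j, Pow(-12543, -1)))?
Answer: Rational(50615177, 44577822) ≈ 1.1354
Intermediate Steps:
A = Rational(83118289, 44577822) (A = Add(Mul(39282, Pow(Add(-2693, Pow(-99, 2)), -1)), Mul(45931, Pow(-12543, -1))) = Add(Mul(39282, Pow(Add(-2693, 9801), -1)), Mul(45931, Rational(-1, 12543))) = Add(Mul(39282, Pow(7108, -1)), Rational(-45931, 12543)) = Add(Mul(39282, Rational(1, 7108)), Rational(-45931, 12543)) = Add(Rational(19641, 3554), Rational(-45931, 12543)) = Rational(83118289, 44577822) ≈ 1.8646)
D = Rational(-50615177, 44577822) (D = Add(-3, Rational(83118289, 44577822)) = Rational(-50615177, 44577822) ≈ -1.1354)
Mul(-1, D) = Mul(-1, Rational(-50615177, 44577822)) = Rational(50615177, 44577822)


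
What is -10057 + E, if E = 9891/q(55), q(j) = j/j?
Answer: -166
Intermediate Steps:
q(j) = 1
E = 9891 (E = 9891/1 = 9891*1 = 9891)
-10057 + E = -10057 + 9891 = -166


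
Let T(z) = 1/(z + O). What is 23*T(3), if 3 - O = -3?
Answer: 23/9 ≈ 2.5556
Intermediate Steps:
O = 6 (O = 3 - 1*(-3) = 3 + 3 = 6)
T(z) = 1/(6 + z) (T(z) = 1/(z + 6) = 1/(6 + z))
23*T(3) = 23/(6 + 3) = 23/9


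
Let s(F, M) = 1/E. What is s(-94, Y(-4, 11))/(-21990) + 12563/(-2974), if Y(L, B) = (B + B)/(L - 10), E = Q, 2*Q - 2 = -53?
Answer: -7044636461/1667655630 ≈ -4.2243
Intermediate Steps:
Q = -51/2 (Q = 1 + (1/2)*(-53) = 1 - 53/2 = -51/2 ≈ -25.500)
E = -51/2 ≈ -25.500
Y(L, B) = 2*B/(-10 + L) (Y(L, B) = (2*B)/(-10 + L) = 2*B/(-10 + L))
s(F, M) = -2/51 (s(F, M) = 1/(-51/2) = -2/51)
s(-94, Y(-4, 11))/(-21990) + 12563/(-2974) = -2/51/(-21990) + 12563/(-2974) = -2/51*(-1/21990) + 12563*(-1/2974) = 1/560745 - 12563/2974 = -7044636461/1667655630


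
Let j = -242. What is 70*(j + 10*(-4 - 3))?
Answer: -21840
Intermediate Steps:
70*(j + 10*(-4 - 3)) = 70*(-242 + 10*(-4 - 3)) = 70*(-242 + 10*(-7)) = 70*(-242 - 70) = 70*(-312) = -21840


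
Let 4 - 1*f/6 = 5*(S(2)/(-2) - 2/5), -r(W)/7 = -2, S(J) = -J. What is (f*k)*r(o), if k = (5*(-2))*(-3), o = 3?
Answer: 2520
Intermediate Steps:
r(W) = 14 (r(W) = -7*(-2) = 14)
f = 6 (f = 24 - 30*(-1*2/(-2) - 2/5) = 24 - 30*(-2*(-½) - 2*⅕) = 24 - 30*(1 - ⅖) = 24 - 30*3/5 = 24 - 6*3 = 24 - 18 = 6)
k = 30 (k = -10*(-3) = 30)
(f*k)*r(o) = (6*30)*14 = 180*14 = 2520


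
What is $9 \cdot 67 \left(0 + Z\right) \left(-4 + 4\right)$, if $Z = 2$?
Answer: $0$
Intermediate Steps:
$9 \cdot 67 \left(0 + Z\right) \left(-4 + 4\right) = 9 \cdot 67 \left(0 + 2\right) \left(-4 + 4\right) = 603 \cdot 2 \cdot 0 = 603 \cdot 0 = 0$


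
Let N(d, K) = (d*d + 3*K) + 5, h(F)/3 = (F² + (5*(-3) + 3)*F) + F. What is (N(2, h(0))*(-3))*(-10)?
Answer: 270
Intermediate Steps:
h(F) = -33*F + 3*F² (h(F) = 3*((F² + (5*(-3) + 3)*F) + F) = 3*((F² + (-15 + 3)*F) + F) = 3*((F² - 12*F) + F) = 3*(F² - 11*F) = -33*F + 3*F²)
N(d, K) = 5 + d² + 3*K (N(d, K) = (d² + 3*K) + 5 = 5 + d² + 3*K)
(N(2, h(0))*(-3))*(-10) = ((5 + 2² + 3*(3*0*(-11 + 0)))*(-3))*(-10) = ((5 + 4 + 3*(3*0*(-11)))*(-3))*(-10) = ((5 + 4 + 3*0)*(-3))*(-10) = ((5 + 4 + 0)*(-3))*(-10) = (9*(-3))*(-10) = -27*(-10) = 270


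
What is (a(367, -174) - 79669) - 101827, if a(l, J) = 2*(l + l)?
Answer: -180028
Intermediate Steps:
a(l, J) = 4*l (a(l, J) = 2*(2*l) = 4*l)
(a(367, -174) - 79669) - 101827 = (4*367 - 79669) - 101827 = (1468 - 79669) - 101827 = -78201 - 101827 = -180028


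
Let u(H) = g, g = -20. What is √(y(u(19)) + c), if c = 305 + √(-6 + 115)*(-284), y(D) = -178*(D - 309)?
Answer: √(58867 - 284*√109) ≈ 236.44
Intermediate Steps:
u(H) = -20
y(D) = 55002 - 178*D (y(D) = -178*(-309 + D) = 55002 - 178*D)
c = 305 - 284*√109 (c = 305 + √109*(-284) = 305 - 284*√109 ≈ -2660.0)
√(y(u(19)) + c) = √((55002 - 178*(-20)) + (305 - 284*√109)) = √((55002 + 3560) + (305 - 284*√109)) = √(58562 + (305 - 284*√109)) = √(58867 - 284*√109)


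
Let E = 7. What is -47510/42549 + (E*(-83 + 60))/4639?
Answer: -227249279/197384811 ≈ -1.1513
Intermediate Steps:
-47510/42549 + (E*(-83 + 60))/4639 = -47510/42549 + (7*(-83 + 60))/4639 = -47510*1/42549 + (7*(-23))*(1/4639) = -47510/42549 - 161*1/4639 = -47510/42549 - 161/4639 = -227249279/197384811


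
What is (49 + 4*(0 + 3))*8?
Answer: 488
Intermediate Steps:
(49 + 4*(0 + 3))*8 = (49 + 4*3)*8 = (49 + 12)*8 = 61*8 = 488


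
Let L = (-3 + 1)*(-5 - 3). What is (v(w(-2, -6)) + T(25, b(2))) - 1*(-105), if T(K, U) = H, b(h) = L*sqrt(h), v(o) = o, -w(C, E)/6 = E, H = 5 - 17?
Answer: 129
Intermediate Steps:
L = 16 (L = -2*(-8) = 16)
H = -12
w(C, E) = -6*E
b(h) = 16*sqrt(h)
T(K, U) = -12
(v(w(-2, -6)) + T(25, b(2))) - 1*(-105) = (-6*(-6) - 12) - 1*(-105) = (36 - 12) + 105 = 24 + 105 = 129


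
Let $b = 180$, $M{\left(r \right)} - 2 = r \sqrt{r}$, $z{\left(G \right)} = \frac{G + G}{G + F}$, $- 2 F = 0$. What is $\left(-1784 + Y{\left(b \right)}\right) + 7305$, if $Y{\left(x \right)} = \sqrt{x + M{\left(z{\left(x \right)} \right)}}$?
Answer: $5521 + \sqrt{182 + 2 \sqrt{2}} \approx 5534.6$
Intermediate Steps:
$F = 0$ ($F = \left(- \frac{1}{2}\right) 0 = 0$)
$z{\left(G \right)} = 2$ ($z{\left(G \right)} = \frac{G + G}{G + 0} = \frac{2 G}{G} = 2$)
$M{\left(r \right)} = 2 + r^{\frac{3}{2}}$ ($M{\left(r \right)} = 2 + r \sqrt{r} = 2 + r^{\frac{3}{2}}$)
$Y{\left(x \right)} = \sqrt{2 + x + 2 \sqrt{2}}$ ($Y{\left(x \right)} = \sqrt{x + \left(2 + 2^{\frac{3}{2}}\right)} = \sqrt{x + \left(2 + 2 \sqrt{2}\right)} = \sqrt{2 + x + 2 \sqrt{2}}$)
$\left(-1784 + Y{\left(b \right)}\right) + 7305 = \left(-1784 + \sqrt{2 + 180 + 2 \sqrt{2}}\right) + 7305 = \left(-1784 + \sqrt{182 + 2 \sqrt{2}}\right) + 7305 = 5521 + \sqrt{182 + 2 \sqrt{2}}$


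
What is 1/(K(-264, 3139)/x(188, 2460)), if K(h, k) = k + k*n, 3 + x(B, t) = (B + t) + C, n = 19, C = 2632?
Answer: 5277/62780 ≈ 0.084055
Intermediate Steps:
x(B, t) = 2629 + B + t (x(B, t) = -3 + ((B + t) + 2632) = -3 + (2632 + B + t) = 2629 + B + t)
K(h, k) = 20*k (K(h, k) = k + k*19 = k + 19*k = 20*k)
1/(K(-264, 3139)/x(188, 2460)) = 1/((20*3139)/(2629 + 188 + 2460)) = 1/(62780/5277) = 5277/62780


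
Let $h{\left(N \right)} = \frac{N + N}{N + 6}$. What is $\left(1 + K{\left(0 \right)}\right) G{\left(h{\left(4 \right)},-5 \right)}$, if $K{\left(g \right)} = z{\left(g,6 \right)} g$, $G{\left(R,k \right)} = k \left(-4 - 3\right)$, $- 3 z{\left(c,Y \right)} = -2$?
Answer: $35$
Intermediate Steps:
$h{\left(N \right)} = \frac{2 N}{6 + N}$
$z{\left(c,Y \right)} = \frac{2}{3}$ ($z{\left(c,Y \right)} = \left(- \frac{1}{3}\right) \left(-2\right) = \frac{2}{3}$)
$G{\left(R,k \right)} = - 7 k$ ($G{\left(R,k \right)} = k \left(-7\right) = - 7 k$)
$K{\left(g \right)} = \frac{2 g}{3}$
$\left(1 + K{\left(0 \right)}\right) G{\left(h{\left(4 \right)},-5 \right)} = \left(1 + \frac{2}{3} \cdot 0\right) \left(\left(-7\right) \left(-5\right)\right) = \left(1 + 0\right) 35 = 1 \cdot 35 = 35$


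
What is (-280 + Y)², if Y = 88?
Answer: 36864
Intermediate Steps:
(-280 + Y)² = (-280 + 88)² = (-192)² = 36864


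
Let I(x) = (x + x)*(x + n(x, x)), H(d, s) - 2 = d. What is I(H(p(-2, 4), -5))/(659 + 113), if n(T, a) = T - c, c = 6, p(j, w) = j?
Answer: 0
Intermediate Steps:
n(T, a) = -6 + T (n(T, a) = T - 1*6 = T - 6 = -6 + T)
H(d, s) = 2 + d
I(x) = 2*x*(-6 + 2*x) (I(x) = (x + x)*(x + (-6 + x)) = (2*x)*(-6 + 2*x) = 2*x*(-6 + 2*x))
I(H(p(-2, 4), -5))/(659 + 113) = (4*(2 - 2)*(-3 + (2 - 2)))/(659 + 113) = (4*0*(-3 + 0))/772 = (4*0*(-3))/772 = (1/772)*0 = 0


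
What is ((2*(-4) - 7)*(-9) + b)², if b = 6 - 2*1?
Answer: 19321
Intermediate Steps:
b = 4 (b = 6 - 2 = 4)
((2*(-4) - 7)*(-9) + b)² = ((2*(-4) - 7)*(-9) + 4)² = ((-8 - 7)*(-9) + 4)² = (-15*(-9) + 4)² = (135 + 4)² = 139² = 19321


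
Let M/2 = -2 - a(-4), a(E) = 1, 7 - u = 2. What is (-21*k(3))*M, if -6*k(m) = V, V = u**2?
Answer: -525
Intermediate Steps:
u = 5 (u = 7 - 1*2 = 7 - 2 = 5)
M = -6 (M = 2*(-2 - 1*1) = 2*(-2 - 1) = 2*(-3) = -6)
V = 25 (V = 5**2 = 25)
k(m) = -25/6 (k(m) = -1/6*25 = -25/6)
(-21*k(3))*M = -21*(-25/6)*(-6) = (175/2)*(-6) = -525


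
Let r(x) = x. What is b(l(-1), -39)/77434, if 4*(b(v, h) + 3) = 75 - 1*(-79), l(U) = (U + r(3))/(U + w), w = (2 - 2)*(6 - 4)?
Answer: 71/154868 ≈ 0.00045845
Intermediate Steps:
w = 0 (w = 0*2 = 0)
l(U) = (3 + U)/U (l(U) = (U + 3)/(U + 0) = (3 + U)/U)
b(v, h) = 71/2 (b(v, h) = -3 + (75 - 1*(-79))/4 = -3 + (75 + 79)/4 = -3 + (¼)*154 = -3 + 77/2 = 71/2)
b(l(-1), -39)/77434 = (71/2)/77434 = (71/2)*(1/77434) = 71/154868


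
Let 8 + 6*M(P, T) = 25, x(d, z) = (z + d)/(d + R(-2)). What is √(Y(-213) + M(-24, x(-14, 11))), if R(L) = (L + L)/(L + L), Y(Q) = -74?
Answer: I*√2562/6 ≈ 8.436*I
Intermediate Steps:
R(L) = 1 (R(L) = (2*L)/((2*L)) = (2*L)*(1/(2*L)) = 1)
x(d, z) = (d + z)/(1 + d) (x(d, z) = (z + d)/(d + 1) = (d + z)/(1 + d))
M(P, T) = 17/6 (M(P, T) = -4/3 + (⅙)*25 = -4/3 + 25/6 = 17/6)
√(Y(-213) + M(-24, x(-14, 11))) = √(-74 + 17/6) = √(-427/6) = I*√2562/6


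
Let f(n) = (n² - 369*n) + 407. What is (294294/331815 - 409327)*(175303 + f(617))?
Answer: -1352961945948642/10055 ≈ -1.3456e+11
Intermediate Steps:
f(n) = 407 + n² - 369*n
(294294/331815 - 409327)*(175303 + f(617)) = (294294/331815 - 409327)*(175303 + (407 + 617² - 369*617)) = (294294*(1/331815) - 409327)*(175303 + (407 + 380689 - 227673)) = (8918/10055 - 409327)*(175303 + 153423) = -4115774067/10055*328726 = -1352961945948642/10055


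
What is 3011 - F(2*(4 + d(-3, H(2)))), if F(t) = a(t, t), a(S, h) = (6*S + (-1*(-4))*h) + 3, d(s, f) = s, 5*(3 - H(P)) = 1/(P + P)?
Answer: 2988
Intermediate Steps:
H(P) = 3 - 1/(10*P) (H(P) = 3 - 1/(5*(P + P)) = 3 - 1/(2*P)/5 = 3 - 1/(10*P))
a(S, h) = 3 + 4*h + 6*S (a(S, h) = (6*S + 4*h) + 3 = (4*h + 6*S) + 3 = 3 + 4*h + 6*S)
F(t) = 3 + 10*t (F(t) = 3 + 4*t + 6*t = 3 + 10*t)
3011 - F(2*(4 + d(-3, H(2)))) = 3011 - (3 + 10*(2*(4 - 3))) = 3011 - (3 + 10*(2*1)) = 3011 - (3 + 10*2) = 3011 - (3 + 20) = 3011 - 1*23 = 3011 - 23 = 2988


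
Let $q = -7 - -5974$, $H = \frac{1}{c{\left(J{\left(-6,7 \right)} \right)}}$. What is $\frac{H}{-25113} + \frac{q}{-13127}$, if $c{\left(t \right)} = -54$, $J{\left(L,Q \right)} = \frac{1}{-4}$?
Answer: $- \frac{8091847507}{17801550954} \approx -0.45456$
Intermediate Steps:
$J{\left(L,Q \right)} = - \frac{1}{4}$
$H = - \frac{1}{54}$ ($H = \frac{1}{-54} = - \frac{1}{54} \approx -0.018519$)
$q = 5967$ ($q = -7 + 5974 = 5967$)
$\frac{H}{-25113} + \frac{q}{-13127} = - \frac{1}{54 \left(-25113\right)} + \frac{5967}{-13127} = \left(- \frac{1}{54}\right) \left(- \frac{1}{25113}\right) + 5967 \left(- \frac{1}{13127}\right) = \frac{1}{1356102} - \frac{5967}{13127} = - \frac{8091847507}{17801550954}$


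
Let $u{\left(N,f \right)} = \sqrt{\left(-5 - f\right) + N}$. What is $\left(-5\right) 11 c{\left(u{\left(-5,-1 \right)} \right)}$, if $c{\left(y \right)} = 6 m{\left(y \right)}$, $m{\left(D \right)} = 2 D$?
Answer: $- 1980 i \approx - 1980.0 i$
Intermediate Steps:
$u{\left(N,f \right)} = \sqrt{-5 + N - f}$
$c{\left(y \right)} = 12 y$ ($c{\left(y \right)} = 6 \cdot 2 y = 12 y$)
$\left(-5\right) 11 c{\left(u{\left(-5,-1 \right)} \right)} = \left(-5\right) 11 \cdot 12 \sqrt{-5 - 5 - -1} = - 55 \cdot 12 \sqrt{-5 - 5 + 1} = - 55 \cdot 12 \sqrt{-9} = - 55 \cdot 12 \cdot 3 i = - 55 \cdot 36 i = - 1980 i$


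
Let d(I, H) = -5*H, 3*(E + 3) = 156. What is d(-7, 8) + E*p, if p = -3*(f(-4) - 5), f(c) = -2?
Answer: 989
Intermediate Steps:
E = 49 (E = -3 + (⅓)*156 = -3 + 52 = 49)
p = 21 (p = -3*(-2 - 5) = -3*(-7) = 21)
d(-7, 8) + E*p = -5*8 + 49*21 = -40 + 1029 = 989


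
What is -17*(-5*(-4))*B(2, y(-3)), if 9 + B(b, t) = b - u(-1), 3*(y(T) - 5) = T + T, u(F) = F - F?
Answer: 2380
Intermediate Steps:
u(F) = 0
y(T) = 5 + 2*T/3 (y(T) = 5 + (T + T)/3 = 5 + (2*T)/3 = 5 + 2*T/3)
B(b, t) = -9 + b (B(b, t) = -9 + (b - 1*0) = -9 + (b + 0) = -9 + b)
-17*(-5*(-4))*B(2, y(-3)) = -17*(-5*(-4))*(-9 + 2) = -340*(-7) = -17*(-140) = 2380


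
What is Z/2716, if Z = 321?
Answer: 321/2716 ≈ 0.11819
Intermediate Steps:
Z/2716 = 321/2716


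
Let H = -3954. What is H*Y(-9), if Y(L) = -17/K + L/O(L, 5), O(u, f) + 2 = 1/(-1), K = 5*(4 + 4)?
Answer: -203631/20 ≈ -10182.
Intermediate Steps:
K = 40 (K = 5*8 = 40)
O(u, f) = -3 (O(u, f) = -2 + 1/(-1) = -2 - 1 = -3)
Y(L) = -17/40 - L/3 (Y(L) = -17/40 + L/(-3) = -17*1/40 + L*(-⅓) = -17/40 - L/3)
H*Y(-9) = -3954*(-17/40 - ⅓*(-9)) = -3954*(-17/40 + 3) = -3954*103/40 = -203631/20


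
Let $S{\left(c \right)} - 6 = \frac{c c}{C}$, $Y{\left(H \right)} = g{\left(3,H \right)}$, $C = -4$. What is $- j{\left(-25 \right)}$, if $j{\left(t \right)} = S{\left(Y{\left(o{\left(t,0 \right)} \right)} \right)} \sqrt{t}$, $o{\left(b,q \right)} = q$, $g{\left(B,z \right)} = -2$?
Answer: $- 25 i \approx - 25.0 i$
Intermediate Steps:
$Y{\left(H \right)} = -2$
$S{\left(c \right)} = 6 - \frac{c^{2}}{4}$ ($S{\left(c \right)} = 6 + \frac{c c}{-4} = 6 + c^{2} \left(- \frac{1}{4}\right) = 6 - \frac{c^{2}}{4}$)
$j{\left(t \right)} = 5 \sqrt{t}$ ($j{\left(t \right)} = \left(6 - \frac{\left(-2\right)^{2}}{4}\right) \sqrt{t} = \left(6 - 1\right) \sqrt{t} = 5 \sqrt{t}$)
$- j{\left(-25 \right)} = - 5 \sqrt{-25} = - 5 \cdot 5 i = - 25 i$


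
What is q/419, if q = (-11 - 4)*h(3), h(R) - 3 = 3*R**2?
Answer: -450/419 ≈ -1.0740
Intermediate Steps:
h(R) = 3 + 3*R**2
q = -450 (q = (-11 - 4)*(3 + 3*3**2) = -15*(3 + 3*9) = -15*(3 + 27) = -15*30 = -450)
q/419 = -450/419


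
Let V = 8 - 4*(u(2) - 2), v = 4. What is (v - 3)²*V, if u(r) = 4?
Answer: 0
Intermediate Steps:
V = 0 (V = 8 - 4*(4 - 2) = 8 - 4*2 = 8 - 8 = 0)
(v - 3)²*V = (4 - 3)²*0 = 1²*0 = 1*0 = 0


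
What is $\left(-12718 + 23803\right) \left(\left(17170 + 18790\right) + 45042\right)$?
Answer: $897907170$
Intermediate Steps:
$\left(-12718 + 23803\right) \left(\left(17170 + 18790\right) + 45042\right) = 11085 \left(35960 + 45042\right) = 11085 \cdot 81002 = 897907170$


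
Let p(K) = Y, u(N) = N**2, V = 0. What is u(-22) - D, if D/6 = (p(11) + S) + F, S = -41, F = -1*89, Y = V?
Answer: 1264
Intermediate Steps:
Y = 0
F = -89
p(K) = 0
D = -780 (D = 6*((0 - 41) - 89) = 6*(-41 - 89) = 6*(-130) = -780)
u(-22) - D = (-22)**2 - 1*(-780) = 484 + 780 = 1264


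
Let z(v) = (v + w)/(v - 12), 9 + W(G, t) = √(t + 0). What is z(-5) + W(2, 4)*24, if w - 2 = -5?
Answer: -2848/17 ≈ -167.53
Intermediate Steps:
W(G, t) = -9 + √t (W(G, t) = -9 + √(t + 0) = -9 + √t)
w = -3 (w = 2 - 5 = -3)
z(v) = (-3 + v)/(-12 + v) (z(v) = (v - 3)/(v - 12) = (-3 + v)/(-12 + v))
z(-5) + W(2, 4)*24 = (-3 - 5)/(-12 - 5) + (-9 + √4)*24 = -8/(-17) + (-9 + 2)*24 = -1/17*(-8) - 7*24 = 8/17 - 168 = -2848/17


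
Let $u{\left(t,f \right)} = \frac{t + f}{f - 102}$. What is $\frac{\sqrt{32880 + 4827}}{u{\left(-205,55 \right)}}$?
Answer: $\frac{47 \sqrt{37707}}{150} \approx 60.844$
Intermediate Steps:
$u{\left(t,f \right)} = \frac{f + t}{-102 + f}$
$\frac{\sqrt{32880 + 4827}}{u{\left(-205,55 \right)}} = \frac{\sqrt{32880 + 4827}}{\frac{1}{-102 + 55} \left(55 - 205\right)} = \frac{\sqrt{37707}}{\frac{1}{-47} \left(-150\right)} = \frac{\sqrt{37707}}{\left(- \frac{1}{47}\right) \left(-150\right)} = \frac{\sqrt{37707}}{\frac{150}{47}} = \sqrt{37707} \cdot \frac{47}{150} = \frac{47 \sqrt{37707}}{150}$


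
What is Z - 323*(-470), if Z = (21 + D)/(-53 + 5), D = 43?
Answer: 455426/3 ≈ 1.5181e+5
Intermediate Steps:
Z = -4/3 (Z = (21 + 43)/(-53 + 5) = 64/(-48) = 64*(-1/48) = -4/3 ≈ -1.3333)
Z - 323*(-470) = -4/3 - 323*(-470) = -4/3 + 151810 = 455426/3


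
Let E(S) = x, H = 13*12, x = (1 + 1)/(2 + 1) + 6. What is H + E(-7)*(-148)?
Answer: -2492/3 ≈ -830.67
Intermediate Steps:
x = 20/3 (x = 2/3 + 6 = 2*(⅓) + 6 = ⅔ + 6 = 20/3 ≈ 6.6667)
H = 156
E(S) = 20/3
H + E(-7)*(-148) = 156 + (20/3)*(-148) = 156 - 2960/3 = -2492/3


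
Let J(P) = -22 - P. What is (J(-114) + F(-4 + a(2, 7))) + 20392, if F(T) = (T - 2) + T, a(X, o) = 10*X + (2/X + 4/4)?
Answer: 20518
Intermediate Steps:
a(X, o) = 1 + 2/X + 10*X (a(X, o) = 10*X + (2/X + 4*(¼)) = 10*X + (2/X + 1) = 10*X + (1 + 2/X) = 1 + 2/X + 10*X)
F(T) = -2 + 2*T (F(T) = (-2 + T) + T = -2 + 2*T)
(J(-114) + F(-4 + a(2, 7))) + 20392 = ((-22 - 1*(-114)) + (-2 + 2*(-4 + (1 + 2/2 + 10*2)))) + 20392 = ((-22 + 114) + (-2 + 2*(-4 + (1 + 2*(½) + 20)))) + 20392 = (92 + (-2 + 2*(-4 + (1 + 1 + 20)))) + 20392 = (92 + (-2 + 2*(-4 + 22))) + 20392 = (92 + (-2 + 2*18)) + 20392 = (92 + (-2 + 36)) + 20392 = (92 + 34) + 20392 = 126 + 20392 = 20518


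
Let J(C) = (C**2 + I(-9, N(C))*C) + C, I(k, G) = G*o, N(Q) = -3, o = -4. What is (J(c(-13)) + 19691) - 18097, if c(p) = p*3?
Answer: 2608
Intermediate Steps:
I(k, G) = -4*G (I(k, G) = G*(-4) = -4*G)
c(p) = 3*p
J(C) = C**2 + 13*C (J(C) = (C**2 + (-4*(-3))*C) + C = (C**2 + 12*C) + C = C**2 + 13*C)
(J(c(-13)) + 19691) - 18097 = ((3*(-13))*(13 + 3*(-13)) + 19691) - 18097 = (-39*(13 - 39) + 19691) - 18097 = (-39*(-26) + 19691) - 18097 = (1014 + 19691) - 18097 = 20705 - 18097 = 2608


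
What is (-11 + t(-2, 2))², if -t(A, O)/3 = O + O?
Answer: 529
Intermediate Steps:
t(A, O) = -6*O (t(A, O) = -3*(O + O) = -6*O)
(-11 + t(-2, 2))² = (-11 - 6*2)² = (-11 - 12)² = (-23)² = 529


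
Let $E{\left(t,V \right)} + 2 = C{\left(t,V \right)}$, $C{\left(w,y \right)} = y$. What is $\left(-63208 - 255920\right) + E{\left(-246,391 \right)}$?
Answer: $-318739$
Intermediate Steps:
$E{\left(t,V \right)} = -2 + V$
$\left(-63208 - 255920\right) + E{\left(-246,391 \right)} = \left(-63208 - 255920\right) + \left(-2 + 391\right) = -319128 + 389 = -318739$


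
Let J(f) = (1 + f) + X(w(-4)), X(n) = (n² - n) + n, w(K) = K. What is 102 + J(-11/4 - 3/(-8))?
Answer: 933/8 ≈ 116.63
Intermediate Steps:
X(n) = n²
J(f) = 17 + f (J(f) = (1 + f) + (-4)² = (1 + f) + 16 = 17 + f)
102 + J(-11/4 - 3/(-8)) = 102 + (17 + (-11/4 - 3/(-8))) = 102 + (17 + (-11*¼ - 3*(-⅛))) = 102 + (17 + (-11/4 + 3/8)) = 102 + (17 - 19/8) = 102 + 117/8 = 933/8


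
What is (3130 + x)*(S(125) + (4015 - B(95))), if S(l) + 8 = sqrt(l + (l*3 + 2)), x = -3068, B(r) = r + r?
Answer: 236654 + 62*sqrt(502) ≈ 2.3804e+5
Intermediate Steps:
B(r) = 2*r
S(l) = -8 + sqrt(2 + 4*l) (S(l) = -8 + sqrt(l + (l*3 + 2)) = -8 + sqrt(l + (3*l + 2)) = -8 + sqrt(l + (2 + 3*l)) = -8 + sqrt(2 + 4*l))
(3130 + x)*(S(125) + (4015 - B(95))) = (3130 - 3068)*((-8 + sqrt(2 + 4*125)) + (4015 - 2*95)) = 62*((-8 + sqrt(2 + 500)) + (4015 - 1*190)) = 62*((-8 + sqrt(502)) + (4015 - 190)) = 62*((-8 + sqrt(502)) + 3825) = 62*(3817 + sqrt(502)) = 236654 + 62*sqrt(502)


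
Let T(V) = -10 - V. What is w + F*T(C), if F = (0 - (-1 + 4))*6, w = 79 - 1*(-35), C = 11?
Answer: 492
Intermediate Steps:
w = 114 (w = 79 + 35 = 114)
F = -18 (F = (0 - 1*3)*6 = (0 - 3)*6 = -3*6 = -18)
w + F*T(C) = 114 - 18*(-10 - 1*11) = 114 - 18*(-10 - 11) = 114 - 18*(-21) = 114 + 378 = 492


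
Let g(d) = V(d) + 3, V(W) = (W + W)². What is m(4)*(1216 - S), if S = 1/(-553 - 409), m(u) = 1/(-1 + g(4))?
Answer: 389931/21164 ≈ 18.424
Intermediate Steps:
V(W) = 4*W² (V(W) = (2*W)² = 4*W²)
g(d) = 3 + 4*d² (g(d) = 4*d² + 3 = 3 + 4*d²)
m(u) = 1/66 (m(u) = 1/(-1 + (3 + 4*4²)) = 1/(-1 + (3 + 4*16)) = 1/(-1 + (3 + 64)) = 1/(-1 + 67) = 1/66)
S = -1/962 (S = 1/(-962) = -1/962 ≈ -0.0010395)
m(4)*(1216 - S) = (1216 - 1*(-1/962))/66 = (1216 + 1/962)/66 = (1/66)*(1169793/962) = 389931/21164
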